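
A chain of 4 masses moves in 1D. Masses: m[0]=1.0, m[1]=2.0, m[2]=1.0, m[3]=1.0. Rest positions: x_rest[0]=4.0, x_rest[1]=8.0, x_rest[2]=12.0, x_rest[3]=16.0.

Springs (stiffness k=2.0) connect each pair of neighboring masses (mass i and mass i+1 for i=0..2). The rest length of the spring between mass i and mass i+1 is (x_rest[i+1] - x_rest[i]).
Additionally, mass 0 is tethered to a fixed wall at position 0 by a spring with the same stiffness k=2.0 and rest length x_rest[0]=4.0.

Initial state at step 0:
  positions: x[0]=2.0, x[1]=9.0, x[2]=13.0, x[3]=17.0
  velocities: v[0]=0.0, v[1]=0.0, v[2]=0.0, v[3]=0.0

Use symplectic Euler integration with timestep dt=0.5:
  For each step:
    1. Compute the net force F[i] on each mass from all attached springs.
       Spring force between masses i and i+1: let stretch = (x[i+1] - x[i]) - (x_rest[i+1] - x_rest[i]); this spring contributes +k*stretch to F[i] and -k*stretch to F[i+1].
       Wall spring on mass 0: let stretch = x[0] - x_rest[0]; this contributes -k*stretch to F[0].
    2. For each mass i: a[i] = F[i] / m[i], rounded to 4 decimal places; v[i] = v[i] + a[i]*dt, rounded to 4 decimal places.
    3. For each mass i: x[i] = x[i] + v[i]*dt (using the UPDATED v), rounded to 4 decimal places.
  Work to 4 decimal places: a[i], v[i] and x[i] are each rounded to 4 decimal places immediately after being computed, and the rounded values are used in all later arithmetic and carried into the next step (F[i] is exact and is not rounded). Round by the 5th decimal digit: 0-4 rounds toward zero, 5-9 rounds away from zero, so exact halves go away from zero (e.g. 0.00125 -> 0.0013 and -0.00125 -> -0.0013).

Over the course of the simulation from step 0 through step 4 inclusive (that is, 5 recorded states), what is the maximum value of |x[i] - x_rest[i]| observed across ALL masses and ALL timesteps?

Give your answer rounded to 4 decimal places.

Step 0: x=[2.0000 9.0000 13.0000 17.0000] v=[0.0000 0.0000 0.0000 0.0000]
Step 1: x=[4.5000 8.2500 13.0000 17.0000] v=[5.0000 -1.5000 0.0000 0.0000]
Step 2: x=[6.6250 7.7500 12.6250 17.0000] v=[4.2500 -1.0000 -0.7500 0.0000]
Step 3: x=[6.0000 8.1875 12.0000 16.8125] v=[-1.2500 0.8750 -1.2500 -0.3750]
Step 4: x=[3.4688 9.0313 11.8750 16.2188] v=[-5.0625 1.6875 -0.2500 -1.1875]
Max displacement = 2.6250

Answer: 2.6250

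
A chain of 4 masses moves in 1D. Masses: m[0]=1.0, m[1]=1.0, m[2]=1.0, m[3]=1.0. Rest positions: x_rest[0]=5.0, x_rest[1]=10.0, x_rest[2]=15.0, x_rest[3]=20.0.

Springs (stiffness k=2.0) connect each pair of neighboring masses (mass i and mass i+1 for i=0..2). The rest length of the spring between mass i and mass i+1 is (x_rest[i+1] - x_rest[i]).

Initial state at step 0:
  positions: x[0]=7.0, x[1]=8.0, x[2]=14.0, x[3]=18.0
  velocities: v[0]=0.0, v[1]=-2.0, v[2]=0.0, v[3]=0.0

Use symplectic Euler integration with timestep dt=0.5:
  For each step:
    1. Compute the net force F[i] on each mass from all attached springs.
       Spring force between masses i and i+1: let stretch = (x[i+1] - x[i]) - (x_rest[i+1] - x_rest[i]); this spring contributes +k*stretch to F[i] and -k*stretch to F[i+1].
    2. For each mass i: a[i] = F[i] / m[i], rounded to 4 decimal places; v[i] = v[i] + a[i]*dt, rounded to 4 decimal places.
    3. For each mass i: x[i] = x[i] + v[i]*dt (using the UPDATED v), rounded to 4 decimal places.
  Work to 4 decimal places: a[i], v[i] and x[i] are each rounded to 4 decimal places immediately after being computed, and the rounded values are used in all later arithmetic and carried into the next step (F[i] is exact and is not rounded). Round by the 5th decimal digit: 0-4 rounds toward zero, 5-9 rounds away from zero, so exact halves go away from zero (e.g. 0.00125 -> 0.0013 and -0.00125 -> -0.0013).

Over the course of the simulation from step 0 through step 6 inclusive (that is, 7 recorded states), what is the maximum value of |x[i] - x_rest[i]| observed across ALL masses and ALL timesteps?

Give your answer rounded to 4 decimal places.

Answer: 3.5625

Derivation:
Step 0: x=[7.0000 8.0000 14.0000 18.0000] v=[0.0000 -2.0000 0.0000 0.0000]
Step 1: x=[5.0000 9.5000 13.0000 18.5000] v=[-4.0000 3.0000 -2.0000 1.0000]
Step 2: x=[2.7500 10.5000 13.0000 18.7500] v=[-4.5000 2.0000 0.0000 0.5000]
Step 3: x=[1.8750 8.8750 14.6250 18.6250] v=[-1.7500 -3.2500 3.2500 -0.2500]
Step 4: x=[2.0000 6.6250 15.3750 19.0000] v=[0.2500 -4.5000 1.5000 0.7500]
Step 5: x=[1.9375 6.4375 13.5625 20.0625] v=[-0.1250 -0.3750 -3.6250 2.1250]
Step 6: x=[1.6250 7.5625 11.4375 20.3750] v=[-0.6250 2.2500 -4.2500 0.6250]
Max displacement = 3.5625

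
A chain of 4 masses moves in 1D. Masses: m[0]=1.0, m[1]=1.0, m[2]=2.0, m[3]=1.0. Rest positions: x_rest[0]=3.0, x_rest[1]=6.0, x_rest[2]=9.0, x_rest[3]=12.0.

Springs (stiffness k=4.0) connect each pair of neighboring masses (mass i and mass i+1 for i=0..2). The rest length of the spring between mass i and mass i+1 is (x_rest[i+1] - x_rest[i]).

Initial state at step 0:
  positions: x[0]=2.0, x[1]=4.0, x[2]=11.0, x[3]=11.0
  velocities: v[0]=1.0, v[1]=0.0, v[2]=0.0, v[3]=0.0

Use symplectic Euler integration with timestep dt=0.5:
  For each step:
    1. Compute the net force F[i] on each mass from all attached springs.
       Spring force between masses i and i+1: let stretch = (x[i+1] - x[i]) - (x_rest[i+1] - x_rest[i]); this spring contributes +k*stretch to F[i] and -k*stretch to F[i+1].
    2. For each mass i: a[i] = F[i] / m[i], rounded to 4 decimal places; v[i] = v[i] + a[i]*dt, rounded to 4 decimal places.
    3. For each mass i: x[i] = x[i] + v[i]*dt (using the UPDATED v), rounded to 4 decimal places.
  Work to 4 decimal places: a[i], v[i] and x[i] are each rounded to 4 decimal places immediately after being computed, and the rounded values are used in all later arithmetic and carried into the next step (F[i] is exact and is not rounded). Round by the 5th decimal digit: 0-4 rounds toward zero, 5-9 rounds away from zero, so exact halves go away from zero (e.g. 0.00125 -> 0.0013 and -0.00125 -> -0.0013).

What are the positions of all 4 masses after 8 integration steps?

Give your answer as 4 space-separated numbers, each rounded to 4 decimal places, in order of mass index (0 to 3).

Answer: 1.3750 7.2500 10.8750 12.6250

Derivation:
Step 0: x=[2.0000 4.0000 11.0000 11.0000] v=[1.0000 0.0000 0.0000 0.0000]
Step 1: x=[1.5000 9.0000 7.5000 14.0000] v=[-1.0000 10.0000 -7.0000 6.0000]
Step 2: x=[5.5000 5.0000 8.0000 13.5000] v=[8.0000 -8.0000 1.0000 -1.0000]
Step 3: x=[6.0000 4.5000 9.7500 10.5000] v=[1.0000 -1.0000 3.5000 -6.0000]
Step 4: x=[2.0000 10.7500 9.2500 9.7500] v=[-8.0000 12.5000 -1.0000 -1.5000]
Step 5: x=[3.7500 6.7500 9.7500 11.5000] v=[3.5000 -8.0000 1.0000 3.5000]
Step 6: x=[5.5000 2.7500 9.6250 14.5000] v=[3.5000 -8.0000 -0.2500 6.0000]
Step 7: x=[1.5000 8.3750 8.5000 15.6250] v=[-8.0000 11.2500 -2.2500 2.2500]
Step 8: x=[1.3750 7.2500 10.8750 12.6250] v=[-0.2500 -2.2500 4.7500 -6.0000]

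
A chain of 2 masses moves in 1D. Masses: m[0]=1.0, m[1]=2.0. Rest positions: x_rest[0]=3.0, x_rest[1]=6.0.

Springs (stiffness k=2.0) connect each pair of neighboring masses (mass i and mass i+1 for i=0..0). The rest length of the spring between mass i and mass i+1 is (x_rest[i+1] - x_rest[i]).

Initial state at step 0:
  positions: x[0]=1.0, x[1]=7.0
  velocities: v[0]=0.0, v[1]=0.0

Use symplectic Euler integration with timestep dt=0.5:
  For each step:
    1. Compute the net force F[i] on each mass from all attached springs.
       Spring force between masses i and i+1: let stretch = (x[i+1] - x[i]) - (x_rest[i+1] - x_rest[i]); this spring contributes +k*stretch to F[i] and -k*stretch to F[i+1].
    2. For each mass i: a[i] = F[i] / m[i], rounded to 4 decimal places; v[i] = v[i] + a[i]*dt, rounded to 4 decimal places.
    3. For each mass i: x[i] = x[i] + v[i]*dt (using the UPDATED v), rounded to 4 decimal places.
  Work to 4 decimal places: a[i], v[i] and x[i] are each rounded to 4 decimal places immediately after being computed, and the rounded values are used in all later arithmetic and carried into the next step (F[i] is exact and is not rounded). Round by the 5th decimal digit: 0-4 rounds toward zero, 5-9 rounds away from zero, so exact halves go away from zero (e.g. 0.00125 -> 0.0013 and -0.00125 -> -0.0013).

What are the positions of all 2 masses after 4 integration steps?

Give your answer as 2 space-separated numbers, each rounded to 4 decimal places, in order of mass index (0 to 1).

Answer: 4.3985 5.3008

Derivation:
Step 0: x=[1.0000 7.0000] v=[0.0000 0.0000]
Step 1: x=[2.5000 6.2500] v=[3.0000 -1.5000]
Step 2: x=[4.3750 5.3125] v=[3.7500 -1.8750]
Step 3: x=[5.2188 4.8906] v=[1.6875 -0.8438]
Step 4: x=[4.3985 5.3008] v=[-1.6407 0.8203]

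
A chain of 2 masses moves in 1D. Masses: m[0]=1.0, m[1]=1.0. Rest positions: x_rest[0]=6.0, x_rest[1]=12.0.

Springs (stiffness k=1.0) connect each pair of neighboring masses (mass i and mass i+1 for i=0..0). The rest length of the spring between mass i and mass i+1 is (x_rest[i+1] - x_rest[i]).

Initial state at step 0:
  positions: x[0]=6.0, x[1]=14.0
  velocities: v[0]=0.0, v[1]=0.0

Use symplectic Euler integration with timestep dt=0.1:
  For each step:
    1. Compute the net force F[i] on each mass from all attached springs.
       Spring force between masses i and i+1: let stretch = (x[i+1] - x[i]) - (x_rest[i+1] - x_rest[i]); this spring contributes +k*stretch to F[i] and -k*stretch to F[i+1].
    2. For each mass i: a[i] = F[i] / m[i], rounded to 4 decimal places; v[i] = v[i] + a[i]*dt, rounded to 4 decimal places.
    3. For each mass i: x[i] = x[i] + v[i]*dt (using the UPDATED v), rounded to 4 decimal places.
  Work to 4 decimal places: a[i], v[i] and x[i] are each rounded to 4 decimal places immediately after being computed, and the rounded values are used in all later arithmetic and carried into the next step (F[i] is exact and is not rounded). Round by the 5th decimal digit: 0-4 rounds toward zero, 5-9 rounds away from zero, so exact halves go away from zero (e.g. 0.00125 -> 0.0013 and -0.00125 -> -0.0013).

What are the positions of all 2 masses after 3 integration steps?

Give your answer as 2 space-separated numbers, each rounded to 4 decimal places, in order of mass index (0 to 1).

Answer: 6.1180 13.8820

Derivation:
Step 0: x=[6.0000 14.0000] v=[0.0000 0.0000]
Step 1: x=[6.0200 13.9800] v=[0.2000 -0.2000]
Step 2: x=[6.0596 13.9404] v=[0.3960 -0.3960]
Step 3: x=[6.1180 13.8820] v=[0.5841 -0.5841]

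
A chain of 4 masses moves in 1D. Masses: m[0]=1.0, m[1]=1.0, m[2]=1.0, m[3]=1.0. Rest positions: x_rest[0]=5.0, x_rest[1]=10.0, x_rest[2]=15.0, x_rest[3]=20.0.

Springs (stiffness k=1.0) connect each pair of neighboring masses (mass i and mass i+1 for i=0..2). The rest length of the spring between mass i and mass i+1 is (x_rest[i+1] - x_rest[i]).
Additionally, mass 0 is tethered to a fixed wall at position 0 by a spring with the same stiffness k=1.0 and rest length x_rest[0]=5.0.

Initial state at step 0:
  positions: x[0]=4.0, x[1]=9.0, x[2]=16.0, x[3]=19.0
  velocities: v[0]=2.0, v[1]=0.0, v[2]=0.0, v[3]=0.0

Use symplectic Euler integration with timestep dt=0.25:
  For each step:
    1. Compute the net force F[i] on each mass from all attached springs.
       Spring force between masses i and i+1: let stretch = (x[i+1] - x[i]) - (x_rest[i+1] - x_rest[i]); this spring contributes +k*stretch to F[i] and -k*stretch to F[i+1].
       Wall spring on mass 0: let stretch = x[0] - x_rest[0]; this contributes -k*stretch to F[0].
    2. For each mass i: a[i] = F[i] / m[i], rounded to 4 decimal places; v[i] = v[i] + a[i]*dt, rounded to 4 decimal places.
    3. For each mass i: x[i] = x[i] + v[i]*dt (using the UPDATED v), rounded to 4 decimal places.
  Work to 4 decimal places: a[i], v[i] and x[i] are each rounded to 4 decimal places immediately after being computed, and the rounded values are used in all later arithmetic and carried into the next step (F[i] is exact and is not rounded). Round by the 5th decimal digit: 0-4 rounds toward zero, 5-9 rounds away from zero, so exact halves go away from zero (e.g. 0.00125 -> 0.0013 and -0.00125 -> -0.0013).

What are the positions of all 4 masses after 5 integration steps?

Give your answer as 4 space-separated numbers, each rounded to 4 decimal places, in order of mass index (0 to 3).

Answer: 6.3368 10.5571 13.6889 20.1714

Derivation:
Step 0: x=[4.0000 9.0000 16.0000 19.0000] v=[2.0000 0.0000 0.0000 0.0000]
Step 1: x=[4.5625 9.1250 15.7500 19.1250] v=[2.2500 0.5000 -1.0000 0.5000]
Step 2: x=[5.1250 9.3789 15.2969 19.3516] v=[2.2500 1.0156 -1.8125 0.9063]
Step 3: x=[5.6331 9.7368 14.7273 19.6373] v=[2.0322 1.4316 -2.2783 1.1426]
Step 4: x=[6.0456 10.1501 14.1527 19.9286] v=[1.6499 1.6533 -2.2984 1.1651]
Step 5: x=[6.3368 10.5571 13.6889 20.1714] v=[1.1646 1.6278 -1.8551 0.9711]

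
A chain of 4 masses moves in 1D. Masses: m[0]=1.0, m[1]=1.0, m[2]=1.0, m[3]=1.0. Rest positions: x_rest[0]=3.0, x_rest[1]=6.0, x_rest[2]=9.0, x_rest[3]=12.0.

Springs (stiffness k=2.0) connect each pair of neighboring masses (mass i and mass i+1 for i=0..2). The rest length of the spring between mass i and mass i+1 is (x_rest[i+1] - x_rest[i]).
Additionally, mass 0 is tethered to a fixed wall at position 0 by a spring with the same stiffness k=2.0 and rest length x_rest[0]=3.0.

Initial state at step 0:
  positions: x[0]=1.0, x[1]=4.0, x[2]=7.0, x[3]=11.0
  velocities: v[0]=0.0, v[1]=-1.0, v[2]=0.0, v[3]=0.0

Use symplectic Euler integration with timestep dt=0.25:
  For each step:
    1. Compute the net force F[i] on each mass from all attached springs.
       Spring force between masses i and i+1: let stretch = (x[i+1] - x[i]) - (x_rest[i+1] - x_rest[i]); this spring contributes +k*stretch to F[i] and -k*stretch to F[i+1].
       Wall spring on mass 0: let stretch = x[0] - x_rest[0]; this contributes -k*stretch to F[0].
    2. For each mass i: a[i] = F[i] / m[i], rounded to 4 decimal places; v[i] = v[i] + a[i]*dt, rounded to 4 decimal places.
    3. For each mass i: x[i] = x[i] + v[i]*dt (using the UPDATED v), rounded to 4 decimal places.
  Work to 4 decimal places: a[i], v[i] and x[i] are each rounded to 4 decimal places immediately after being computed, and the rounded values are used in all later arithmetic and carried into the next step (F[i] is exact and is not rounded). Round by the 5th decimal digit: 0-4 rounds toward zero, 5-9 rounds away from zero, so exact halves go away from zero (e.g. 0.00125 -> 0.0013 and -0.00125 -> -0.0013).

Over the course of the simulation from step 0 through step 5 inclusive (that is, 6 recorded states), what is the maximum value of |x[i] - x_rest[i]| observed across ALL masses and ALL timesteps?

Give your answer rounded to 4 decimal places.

Step 0: x=[1.0000 4.0000 7.0000 11.0000] v=[0.0000 -1.0000 0.0000 0.0000]
Step 1: x=[1.2500 3.7500 7.1250 10.8750] v=[1.0000 -1.0000 0.5000 -0.5000]
Step 2: x=[1.6563 3.6094 7.2969 10.6563] v=[1.6250 -0.5625 0.6875 -0.8750]
Step 3: x=[2.0997 3.6856 7.4278 10.3926] v=[1.7734 0.3047 0.5235 -1.0547]
Step 4: x=[2.4788 4.0313 7.4615 10.1333] v=[1.5165 1.3829 0.1348 -1.0371]
Step 5: x=[2.7422 4.6118 7.4004 9.9151] v=[1.0534 2.3218 -0.2444 -0.8730]
Max displacement = 2.3906

Answer: 2.3906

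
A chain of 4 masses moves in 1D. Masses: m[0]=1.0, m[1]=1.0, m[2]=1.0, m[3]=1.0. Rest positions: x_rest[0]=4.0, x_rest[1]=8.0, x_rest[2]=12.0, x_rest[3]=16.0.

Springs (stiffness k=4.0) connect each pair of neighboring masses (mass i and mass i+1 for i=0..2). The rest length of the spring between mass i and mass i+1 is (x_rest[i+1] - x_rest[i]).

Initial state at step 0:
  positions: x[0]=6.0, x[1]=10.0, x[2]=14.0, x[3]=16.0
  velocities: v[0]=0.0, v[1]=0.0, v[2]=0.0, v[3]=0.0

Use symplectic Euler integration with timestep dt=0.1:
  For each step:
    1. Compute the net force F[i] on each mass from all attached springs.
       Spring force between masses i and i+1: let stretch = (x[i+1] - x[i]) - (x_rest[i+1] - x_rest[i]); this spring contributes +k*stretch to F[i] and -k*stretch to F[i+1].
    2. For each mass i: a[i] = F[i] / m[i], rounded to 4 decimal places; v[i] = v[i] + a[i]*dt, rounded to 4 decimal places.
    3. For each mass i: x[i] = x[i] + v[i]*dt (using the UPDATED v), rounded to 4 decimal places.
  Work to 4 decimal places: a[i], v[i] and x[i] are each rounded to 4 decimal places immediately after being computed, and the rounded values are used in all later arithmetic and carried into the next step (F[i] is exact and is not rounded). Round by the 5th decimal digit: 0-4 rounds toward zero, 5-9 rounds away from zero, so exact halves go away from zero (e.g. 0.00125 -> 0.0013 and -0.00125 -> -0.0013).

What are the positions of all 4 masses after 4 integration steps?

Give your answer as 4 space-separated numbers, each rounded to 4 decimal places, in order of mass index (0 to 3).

Step 0: x=[6.0000 10.0000 14.0000 16.0000] v=[0.0000 0.0000 0.0000 0.0000]
Step 1: x=[6.0000 10.0000 13.9200 16.0800] v=[0.0000 0.0000 -0.8000 0.8000]
Step 2: x=[6.0000 9.9968 13.7696 16.2336] v=[0.0000 -0.0320 -1.5040 1.5360]
Step 3: x=[5.9999 9.9846 13.5669 16.4486] v=[-0.0013 -0.1216 -2.0275 2.1504]
Step 4: x=[5.9992 9.9563 13.3361 16.7084] v=[-0.0074 -0.2826 -2.3077 2.5977]

Answer: 5.9992 9.9563 13.3361 16.7084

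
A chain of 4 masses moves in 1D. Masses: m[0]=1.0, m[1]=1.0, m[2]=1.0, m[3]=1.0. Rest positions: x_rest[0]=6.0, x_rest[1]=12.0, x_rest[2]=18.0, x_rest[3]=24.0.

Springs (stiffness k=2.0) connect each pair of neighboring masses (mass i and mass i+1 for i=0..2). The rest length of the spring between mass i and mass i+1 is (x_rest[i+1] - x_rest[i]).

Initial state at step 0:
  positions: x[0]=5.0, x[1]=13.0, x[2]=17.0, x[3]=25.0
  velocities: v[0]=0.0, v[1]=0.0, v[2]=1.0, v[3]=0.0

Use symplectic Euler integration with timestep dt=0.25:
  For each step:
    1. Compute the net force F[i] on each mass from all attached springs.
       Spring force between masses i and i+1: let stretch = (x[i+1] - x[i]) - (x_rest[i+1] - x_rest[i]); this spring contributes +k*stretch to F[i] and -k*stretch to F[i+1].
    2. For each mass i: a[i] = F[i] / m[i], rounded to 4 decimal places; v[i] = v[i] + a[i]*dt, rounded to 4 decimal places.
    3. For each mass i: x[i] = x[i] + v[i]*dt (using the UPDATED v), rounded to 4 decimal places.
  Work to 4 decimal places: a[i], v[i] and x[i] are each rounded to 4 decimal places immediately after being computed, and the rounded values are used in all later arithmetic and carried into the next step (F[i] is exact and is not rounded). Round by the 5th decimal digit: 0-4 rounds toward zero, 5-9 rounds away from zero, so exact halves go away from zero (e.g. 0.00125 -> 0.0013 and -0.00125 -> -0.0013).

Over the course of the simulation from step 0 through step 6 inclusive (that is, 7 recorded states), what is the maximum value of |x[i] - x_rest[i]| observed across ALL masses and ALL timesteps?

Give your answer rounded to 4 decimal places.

Step 0: x=[5.0000 13.0000 17.0000 25.0000] v=[0.0000 0.0000 1.0000 0.0000]
Step 1: x=[5.2500 12.5000 17.7500 24.7500] v=[1.0000 -2.0000 3.0000 -1.0000]
Step 2: x=[5.6563 11.7500 18.7188 24.3750] v=[1.6250 -3.0000 3.8750 -1.5000]
Step 3: x=[6.0743 11.1094 19.5235 24.0430] v=[1.6719 -2.5625 3.2187 -1.3281]
Step 4: x=[6.3717 10.8912 19.8414 23.8960] v=[1.1895 -0.8730 1.2714 -0.5879]
Step 5: x=[6.4840 11.2268 19.5473 23.9922] v=[0.4493 1.3424 -1.1764 0.3848]
Step 6: x=[6.4392 12.0096 18.7688 24.2828] v=[-0.1793 3.1313 -3.1142 1.1624]
Max displacement = 1.8414

Answer: 1.8414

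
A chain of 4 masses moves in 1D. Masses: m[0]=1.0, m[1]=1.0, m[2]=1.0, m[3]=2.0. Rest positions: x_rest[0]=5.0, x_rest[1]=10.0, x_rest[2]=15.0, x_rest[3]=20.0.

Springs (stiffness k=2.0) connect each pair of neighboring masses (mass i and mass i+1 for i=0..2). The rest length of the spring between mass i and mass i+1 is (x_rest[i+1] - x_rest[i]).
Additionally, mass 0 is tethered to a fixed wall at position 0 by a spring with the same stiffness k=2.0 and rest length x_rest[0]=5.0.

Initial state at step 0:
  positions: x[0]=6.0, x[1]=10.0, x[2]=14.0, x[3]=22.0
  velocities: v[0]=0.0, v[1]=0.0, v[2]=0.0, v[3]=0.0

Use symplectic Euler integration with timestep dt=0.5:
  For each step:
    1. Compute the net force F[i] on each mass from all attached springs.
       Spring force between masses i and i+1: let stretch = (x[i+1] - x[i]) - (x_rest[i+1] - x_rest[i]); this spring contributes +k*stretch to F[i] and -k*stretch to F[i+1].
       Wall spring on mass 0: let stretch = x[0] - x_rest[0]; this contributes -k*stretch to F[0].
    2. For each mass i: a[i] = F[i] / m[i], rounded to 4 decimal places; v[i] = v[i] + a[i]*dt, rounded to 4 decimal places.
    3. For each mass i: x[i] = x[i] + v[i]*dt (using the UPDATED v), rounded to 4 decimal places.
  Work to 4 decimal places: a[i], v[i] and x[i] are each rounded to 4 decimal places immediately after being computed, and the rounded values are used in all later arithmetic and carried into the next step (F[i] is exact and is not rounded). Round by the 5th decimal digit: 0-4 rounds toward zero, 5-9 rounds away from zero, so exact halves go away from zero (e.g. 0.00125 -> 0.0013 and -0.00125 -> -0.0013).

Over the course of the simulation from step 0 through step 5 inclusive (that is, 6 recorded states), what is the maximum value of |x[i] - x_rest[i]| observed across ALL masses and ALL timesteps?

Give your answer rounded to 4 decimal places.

Step 0: x=[6.0000 10.0000 14.0000 22.0000] v=[0.0000 0.0000 0.0000 0.0000]
Step 1: x=[5.0000 10.0000 16.0000 21.2500] v=[-2.0000 0.0000 4.0000 -1.5000]
Step 2: x=[4.0000 10.5000 17.6250 20.4375] v=[-2.0000 1.0000 3.2500 -1.6250]
Step 3: x=[4.2500 11.3125 17.0938 20.1719] v=[0.5000 1.6250 -1.0625 -0.5313]
Step 4: x=[5.9063 11.4844 15.2110 20.3868] v=[3.3125 0.3438 -3.7657 0.4297]
Step 5: x=[7.3985 10.7306 14.0528 20.5577] v=[2.9843 -1.5077 -2.3165 0.3418]
Max displacement = 2.6250

Answer: 2.6250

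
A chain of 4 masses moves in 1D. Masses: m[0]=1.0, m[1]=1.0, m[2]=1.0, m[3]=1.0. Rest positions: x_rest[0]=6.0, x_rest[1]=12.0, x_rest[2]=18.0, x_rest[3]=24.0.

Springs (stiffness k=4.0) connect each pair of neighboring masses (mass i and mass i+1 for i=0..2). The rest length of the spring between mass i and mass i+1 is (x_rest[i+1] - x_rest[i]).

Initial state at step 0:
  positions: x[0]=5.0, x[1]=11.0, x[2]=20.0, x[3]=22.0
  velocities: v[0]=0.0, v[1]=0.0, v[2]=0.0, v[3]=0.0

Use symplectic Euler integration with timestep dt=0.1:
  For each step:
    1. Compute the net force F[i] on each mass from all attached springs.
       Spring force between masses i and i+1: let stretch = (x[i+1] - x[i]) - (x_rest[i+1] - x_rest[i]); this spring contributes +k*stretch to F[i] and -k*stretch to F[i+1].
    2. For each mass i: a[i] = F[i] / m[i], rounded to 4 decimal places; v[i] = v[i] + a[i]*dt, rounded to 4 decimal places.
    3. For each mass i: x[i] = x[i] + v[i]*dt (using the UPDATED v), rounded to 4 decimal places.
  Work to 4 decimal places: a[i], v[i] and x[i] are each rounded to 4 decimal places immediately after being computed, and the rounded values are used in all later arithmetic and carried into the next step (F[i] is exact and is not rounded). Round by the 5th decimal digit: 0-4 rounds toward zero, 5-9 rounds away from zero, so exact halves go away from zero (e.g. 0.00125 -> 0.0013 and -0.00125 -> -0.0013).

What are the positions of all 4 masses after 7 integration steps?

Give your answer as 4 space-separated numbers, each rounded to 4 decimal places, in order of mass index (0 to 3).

Step 0: x=[5.0000 11.0000 20.0000 22.0000] v=[0.0000 0.0000 0.0000 0.0000]
Step 1: x=[5.0000 11.1200 19.7200 22.1600] v=[0.0000 1.2000 -2.8000 1.6000]
Step 2: x=[5.0048 11.3392 19.1936 22.4624] v=[0.0480 2.1920 -5.2640 3.0240]
Step 3: x=[5.0230 11.6192 18.4838 22.8741] v=[0.1818 2.8000 -7.0982 4.1165]
Step 4: x=[5.0650 11.9099 17.6750 23.3501] v=[0.4203 2.9074 -8.0879 4.7604]
Step 5: x=[5.1408 12.1575 16.8626 23.8391] v=[0.7583 2.4755 -8.1239 4.8904]
Step 6: x=[5.2573 12.3126 16.1411 24.2891] v=[1.1650 1.5509 -7.2153 4.4998]
Step 7: x=[5.4160 12.3386 15.5924 24.6532] v=[1.5871 0.2602 -5.4875 3.6406]

Answer: 5.4160 12.3386 15.5924 24.6532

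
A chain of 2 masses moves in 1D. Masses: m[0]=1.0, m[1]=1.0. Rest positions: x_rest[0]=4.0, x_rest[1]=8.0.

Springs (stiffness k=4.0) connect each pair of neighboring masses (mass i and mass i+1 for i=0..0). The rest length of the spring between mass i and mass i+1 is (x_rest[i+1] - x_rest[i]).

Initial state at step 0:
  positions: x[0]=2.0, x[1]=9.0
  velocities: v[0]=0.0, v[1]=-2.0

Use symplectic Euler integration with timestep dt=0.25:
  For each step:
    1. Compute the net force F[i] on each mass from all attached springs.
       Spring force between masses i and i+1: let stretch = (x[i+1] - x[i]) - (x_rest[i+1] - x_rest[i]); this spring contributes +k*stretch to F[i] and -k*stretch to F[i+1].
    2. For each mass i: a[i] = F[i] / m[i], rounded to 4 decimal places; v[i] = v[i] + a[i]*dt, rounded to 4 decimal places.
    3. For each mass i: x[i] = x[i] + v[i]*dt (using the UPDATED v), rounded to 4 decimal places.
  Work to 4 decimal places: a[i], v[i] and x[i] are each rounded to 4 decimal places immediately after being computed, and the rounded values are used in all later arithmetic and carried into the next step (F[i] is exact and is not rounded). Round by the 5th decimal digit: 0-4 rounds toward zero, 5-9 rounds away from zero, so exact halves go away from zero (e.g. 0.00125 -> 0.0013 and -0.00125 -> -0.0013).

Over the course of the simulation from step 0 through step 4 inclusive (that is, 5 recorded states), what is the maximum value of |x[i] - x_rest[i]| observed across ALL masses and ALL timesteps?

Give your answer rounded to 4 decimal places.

Answer: 3.1875

Derivation:
Step 0: x=[2.0000 9.0000] v=[0.0000 -2.0000]
Step 1: x=[2.7500 7.7500] v=[3.0000 -5.0000]
Step 2: x=[3.7500 6.2500] v=[4.0000 -6.0000]
Step 3: x=[4.3750 5.1250] v=[2.5000 -4.5000]
Step 4: x=[4.1875 4.8125] v=[-0.7500 -1.2500]
Max displacement = 3.1875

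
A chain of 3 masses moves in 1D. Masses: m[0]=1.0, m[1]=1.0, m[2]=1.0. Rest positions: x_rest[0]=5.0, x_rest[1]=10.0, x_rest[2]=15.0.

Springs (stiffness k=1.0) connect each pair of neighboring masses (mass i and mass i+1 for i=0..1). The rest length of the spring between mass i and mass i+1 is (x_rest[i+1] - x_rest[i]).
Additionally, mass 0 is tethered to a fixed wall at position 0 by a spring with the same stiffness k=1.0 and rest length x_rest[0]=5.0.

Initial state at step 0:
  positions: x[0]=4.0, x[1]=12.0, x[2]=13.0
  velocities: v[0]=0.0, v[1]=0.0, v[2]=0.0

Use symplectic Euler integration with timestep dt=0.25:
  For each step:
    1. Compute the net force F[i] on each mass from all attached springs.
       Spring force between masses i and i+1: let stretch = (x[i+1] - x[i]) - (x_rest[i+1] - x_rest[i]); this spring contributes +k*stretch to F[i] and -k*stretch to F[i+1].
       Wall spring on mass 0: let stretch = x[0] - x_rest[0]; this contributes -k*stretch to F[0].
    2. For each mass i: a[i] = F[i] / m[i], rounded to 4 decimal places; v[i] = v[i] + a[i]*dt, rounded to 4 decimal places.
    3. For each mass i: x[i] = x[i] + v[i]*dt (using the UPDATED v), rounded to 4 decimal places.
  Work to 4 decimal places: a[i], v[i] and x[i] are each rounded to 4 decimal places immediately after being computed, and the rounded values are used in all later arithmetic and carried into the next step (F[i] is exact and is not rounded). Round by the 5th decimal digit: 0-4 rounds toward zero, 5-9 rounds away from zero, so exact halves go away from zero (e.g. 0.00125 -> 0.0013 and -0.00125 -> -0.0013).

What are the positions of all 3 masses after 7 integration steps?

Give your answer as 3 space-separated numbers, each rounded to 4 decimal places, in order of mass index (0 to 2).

Step 0: x=[4.0000 12.0000 13.0000] v=[0.0000 0.0000 0.0000]
Step 1: x=[4.2500 11.5625 13.2500] v=[1.0000 -1.7500 1.0000]
Step 2: x=[4.6914 10.7734 13.7070] v=[1.7656 -3.1563 1.8281]
Step 3: x=[5.2197 9.7876 14.2932] v=[2.1133 -3.9434 2.3447]
Step 4: x=[5.7073 8.7979 14.9103] v=[1.9504 -3.9590 2.4683]
Step 5: x=[6.0314 7.9970 15.4579] v=[1.2962 -3.2036 2.1902]
Step 6: x=[6.1014 7.5396 15.8517] v=[0.2798 -1.8298 1.5750]
Step 7: x=[5.8799 7.5118 16.0385] v=[-0.8860 -0.1113 0.7470]

Answer: 5.8799 7.5118 16.0385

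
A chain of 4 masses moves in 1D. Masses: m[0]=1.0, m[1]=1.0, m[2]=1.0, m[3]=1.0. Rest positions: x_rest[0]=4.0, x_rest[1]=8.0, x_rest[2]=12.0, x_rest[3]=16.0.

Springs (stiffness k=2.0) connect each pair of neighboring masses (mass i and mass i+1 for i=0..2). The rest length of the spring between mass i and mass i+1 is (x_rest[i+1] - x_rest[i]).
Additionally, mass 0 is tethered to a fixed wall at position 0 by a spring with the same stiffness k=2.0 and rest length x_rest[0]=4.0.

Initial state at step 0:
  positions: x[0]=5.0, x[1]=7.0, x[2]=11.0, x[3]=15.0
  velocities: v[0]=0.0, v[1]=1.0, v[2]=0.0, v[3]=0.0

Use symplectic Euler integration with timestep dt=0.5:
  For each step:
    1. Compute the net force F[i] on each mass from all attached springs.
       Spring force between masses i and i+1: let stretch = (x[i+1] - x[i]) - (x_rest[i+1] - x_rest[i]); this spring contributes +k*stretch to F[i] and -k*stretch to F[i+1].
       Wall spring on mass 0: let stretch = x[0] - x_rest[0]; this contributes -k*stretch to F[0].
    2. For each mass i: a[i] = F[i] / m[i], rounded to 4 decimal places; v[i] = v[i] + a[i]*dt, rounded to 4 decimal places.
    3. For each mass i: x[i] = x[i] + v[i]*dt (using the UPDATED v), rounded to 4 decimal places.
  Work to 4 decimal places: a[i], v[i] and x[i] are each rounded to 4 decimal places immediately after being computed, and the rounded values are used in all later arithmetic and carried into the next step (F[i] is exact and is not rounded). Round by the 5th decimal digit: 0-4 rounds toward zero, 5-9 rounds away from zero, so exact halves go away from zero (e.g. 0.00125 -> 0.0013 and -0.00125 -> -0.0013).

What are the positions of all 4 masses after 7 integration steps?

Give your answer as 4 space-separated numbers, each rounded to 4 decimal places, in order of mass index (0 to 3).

Answer: 3.7188 8.6641 13.3517 16.3985

Derivation:
Step 0: x=[5.0000 7.0000 11.0000 15.0000] v=[0.0000 1.0000 0.0000 0.0000]
Step 1: x=[3.5000 8.5000 11.0000 15.0000] v=[-3.0000 3.0000 0.0000 0.0000]
Step 2: x=[2.7500 8.7500 11.7500 15.0000] v=[-1.5000 0.5000 1.5000 0.0000]
Step 3: x=[3.6250 7.5000 12.6250 15.3750] v=[1.7500 -2.5000 1.7500 0.7500]
Step 4: x=[4.6250 6.8750 12.3125 16.3750] v=[2.0000 -1.2500 -0.6250 2.0000]
Step 5: x=[4.4375 7.8438 11.3125 17.3438] v=[-0.3750 1.9375 -2.0000 1.9375]
Step 6: x=[3.7344 8.8438 11.5938 17.2969] v=[-1.4062 1.9999 0.5626 -0.0938]
Step 7: x=[3.7188 8.6641 13.3517 16.3985] v=[-0.0312 -0.3595 3.5157 -1.7969]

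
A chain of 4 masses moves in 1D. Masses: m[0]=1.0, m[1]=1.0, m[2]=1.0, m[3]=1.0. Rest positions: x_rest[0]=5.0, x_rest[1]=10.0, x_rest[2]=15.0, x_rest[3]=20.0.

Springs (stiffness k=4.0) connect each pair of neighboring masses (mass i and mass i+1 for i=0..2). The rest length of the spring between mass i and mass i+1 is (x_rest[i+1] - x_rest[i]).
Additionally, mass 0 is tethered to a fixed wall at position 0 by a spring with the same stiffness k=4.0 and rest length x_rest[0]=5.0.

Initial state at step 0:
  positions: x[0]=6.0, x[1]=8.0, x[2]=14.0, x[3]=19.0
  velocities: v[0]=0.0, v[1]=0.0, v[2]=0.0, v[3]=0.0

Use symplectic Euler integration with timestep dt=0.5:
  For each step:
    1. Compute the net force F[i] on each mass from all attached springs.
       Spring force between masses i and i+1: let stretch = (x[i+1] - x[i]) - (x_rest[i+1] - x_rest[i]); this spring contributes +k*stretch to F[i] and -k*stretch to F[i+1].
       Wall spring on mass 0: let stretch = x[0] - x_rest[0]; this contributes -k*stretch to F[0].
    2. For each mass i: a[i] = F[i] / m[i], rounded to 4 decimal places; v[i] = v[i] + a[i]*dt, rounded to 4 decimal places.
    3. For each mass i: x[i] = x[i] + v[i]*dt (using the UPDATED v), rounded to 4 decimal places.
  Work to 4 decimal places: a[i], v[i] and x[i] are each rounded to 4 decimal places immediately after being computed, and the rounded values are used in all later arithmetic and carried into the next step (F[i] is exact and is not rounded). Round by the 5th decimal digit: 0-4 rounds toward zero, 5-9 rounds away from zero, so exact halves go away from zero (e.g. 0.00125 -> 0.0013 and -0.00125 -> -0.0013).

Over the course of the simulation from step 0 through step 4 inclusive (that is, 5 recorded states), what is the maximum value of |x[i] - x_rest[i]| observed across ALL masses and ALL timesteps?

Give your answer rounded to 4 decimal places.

Step 0: x=[6.0000 8.0000 14.0000 19.0000] v=[0.0000 0.0000 0.0000 0.0000]
Step 1: x=[2.0000 12.0000 13.0000 19.0000] v=[-8.0000 8.0000 -2.0000 0.0000]
Step 2: x=[6.0000 7.0000 17.0000 18.0000] v=[8.0000 -10.0000 8.0000 -2.0000]
Step 3: x=[5.0000 11.0000 12.0000 21.0000] v=[-2.0000 8.0000 -10.0000 6.0000]
Step 4: x=[5.0000 10.0000 15.0000 20.0000] v=[0.0000 -2.0000 6.0000 -2.0000]
Max displacement = 3.0000

Answer: 3.0000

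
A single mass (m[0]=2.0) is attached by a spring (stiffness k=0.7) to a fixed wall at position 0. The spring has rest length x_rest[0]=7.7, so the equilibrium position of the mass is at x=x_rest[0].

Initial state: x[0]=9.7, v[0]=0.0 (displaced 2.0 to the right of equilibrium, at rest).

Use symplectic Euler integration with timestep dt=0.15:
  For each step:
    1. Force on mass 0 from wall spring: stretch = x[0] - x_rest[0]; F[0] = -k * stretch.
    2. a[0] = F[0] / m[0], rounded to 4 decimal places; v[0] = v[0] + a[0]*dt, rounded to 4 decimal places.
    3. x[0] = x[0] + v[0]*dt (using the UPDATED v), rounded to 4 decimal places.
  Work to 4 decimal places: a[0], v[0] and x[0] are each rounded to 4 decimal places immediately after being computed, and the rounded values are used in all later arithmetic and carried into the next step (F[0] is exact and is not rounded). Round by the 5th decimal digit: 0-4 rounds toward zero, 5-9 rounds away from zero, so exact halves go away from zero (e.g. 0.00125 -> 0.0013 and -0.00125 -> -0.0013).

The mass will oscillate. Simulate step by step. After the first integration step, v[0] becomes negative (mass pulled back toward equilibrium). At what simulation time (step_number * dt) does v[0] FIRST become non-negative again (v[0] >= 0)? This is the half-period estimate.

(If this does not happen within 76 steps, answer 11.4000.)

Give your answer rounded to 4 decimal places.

Step 0: x=[9.7000] v=[0.0000]
Step 1: x=[9.6843] v=[-0.1050]
Step 2: x=[9.6529] v=[-0.2092]
Step 3: x=[9.6061] v=[-0.3117]
Step 4: x=[9.5443] v=[-0.4118]
Step 5: x=[9.4680] v=[-0.5086]
Step 6: x=[9.3778] v=[-0.6014]
Step 7: x=[9.2744] v=[-0.6895]
Step 8: x=[9.1586] v=[-0.7722]
Step 9: x=[9.0313] v=[-0.8488]
Step 10: x=[8.8935] v=[-0.9187]
Step 11: x=[8.7463] v=[-0.9814]
Step 12: x=[8.5909] v=[-1.0363]
Step 13: x=[8.4284] v=[-1.0831]
Step 14: x=[8.2602] v=[-1.1213]
Step 15: x=[8.0876] v=[-1.1507]
Step 16: x=[7.9119] v=[-1.1711]
Step 17: x=[7.7346] v=[-1.1822]
Step 18: x=[7.5570] v=[-1.1840]
Step 19: x=[7.3805] v=[-1.1765]
Step 20: x=[7.2065] v=[-1.1597]
Step 21: x=[7.0364] v=[-1.1338]
Step 22: x=[6.8716] v=[-1.0990]
Step 23: x=[6.7133] v=[-1.0555]
Step 24: x=[6.5627] v=[-1.0037]
Step 25: x=[6.4211] v=[-0.9440]
Step 26: x=[6.2896] v=[-0.8769]
Step 27: x=[6.1692] v=[-0.8029]
Step 28: x=[6.0608] v=[-0.7225]
Step 29: x=[5.9653] v=[-0.6364]
Step 30: x=[5.8835] v=[-0.5453]
Step 31: x=[5.8160] v=[-0.4499]
Step 32: x=[5.7634] v=[-0.3510]
Step 33: x=[5.7260] v=[-0.2493]
Step 34: x=[5.7041] v=[-0.1457]
Step 35: x=[5.6980] v=[-0.0409]
Step 36: x=[5.7076] v=[0.0642]
First v>=0 after going negative at step 36, time=5.4000

Answer: 5.4000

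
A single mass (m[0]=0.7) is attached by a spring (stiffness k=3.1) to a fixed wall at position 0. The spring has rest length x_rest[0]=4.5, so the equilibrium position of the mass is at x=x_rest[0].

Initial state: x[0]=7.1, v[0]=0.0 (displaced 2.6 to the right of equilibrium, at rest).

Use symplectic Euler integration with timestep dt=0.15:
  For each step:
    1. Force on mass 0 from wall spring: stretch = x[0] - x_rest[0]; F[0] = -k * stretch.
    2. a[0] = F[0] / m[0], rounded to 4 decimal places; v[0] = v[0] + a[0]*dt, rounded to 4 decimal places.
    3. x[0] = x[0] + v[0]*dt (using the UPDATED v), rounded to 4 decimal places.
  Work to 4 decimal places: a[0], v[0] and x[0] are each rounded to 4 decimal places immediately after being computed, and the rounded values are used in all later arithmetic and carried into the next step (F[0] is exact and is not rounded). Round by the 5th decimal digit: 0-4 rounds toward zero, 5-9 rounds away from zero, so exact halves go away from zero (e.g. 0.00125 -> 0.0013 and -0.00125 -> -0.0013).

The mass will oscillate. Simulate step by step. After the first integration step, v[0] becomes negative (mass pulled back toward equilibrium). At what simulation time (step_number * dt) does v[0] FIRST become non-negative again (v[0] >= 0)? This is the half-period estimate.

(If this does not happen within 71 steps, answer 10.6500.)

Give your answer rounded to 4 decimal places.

Step 0: x=[7.1000] v=[0.0000]
Step 1: x=[6.8409] v=[-1.7271]
Step 2: x=[6.3486] v=[-3.2821]
Step 3: x=[5.6721] v=[-4.5101]
Step 4: x=[4.8788] v=[-5.2887]
Step 5: x=[4.0478] v=[-5.5403]
Step 6: x=[3.2618] v=[-5.2399]
Step 7: x=[2.5992] v=[-4.4174]
Step 8: x=[2.1260] v=[-3.1547]
Step 9: x=[1.8893] v=[-1.5777]
Step 10: x=[1.9128] v=[0.1566]
First v>=0 after going negative at step 10, time=1.5000

Answer: 1.5000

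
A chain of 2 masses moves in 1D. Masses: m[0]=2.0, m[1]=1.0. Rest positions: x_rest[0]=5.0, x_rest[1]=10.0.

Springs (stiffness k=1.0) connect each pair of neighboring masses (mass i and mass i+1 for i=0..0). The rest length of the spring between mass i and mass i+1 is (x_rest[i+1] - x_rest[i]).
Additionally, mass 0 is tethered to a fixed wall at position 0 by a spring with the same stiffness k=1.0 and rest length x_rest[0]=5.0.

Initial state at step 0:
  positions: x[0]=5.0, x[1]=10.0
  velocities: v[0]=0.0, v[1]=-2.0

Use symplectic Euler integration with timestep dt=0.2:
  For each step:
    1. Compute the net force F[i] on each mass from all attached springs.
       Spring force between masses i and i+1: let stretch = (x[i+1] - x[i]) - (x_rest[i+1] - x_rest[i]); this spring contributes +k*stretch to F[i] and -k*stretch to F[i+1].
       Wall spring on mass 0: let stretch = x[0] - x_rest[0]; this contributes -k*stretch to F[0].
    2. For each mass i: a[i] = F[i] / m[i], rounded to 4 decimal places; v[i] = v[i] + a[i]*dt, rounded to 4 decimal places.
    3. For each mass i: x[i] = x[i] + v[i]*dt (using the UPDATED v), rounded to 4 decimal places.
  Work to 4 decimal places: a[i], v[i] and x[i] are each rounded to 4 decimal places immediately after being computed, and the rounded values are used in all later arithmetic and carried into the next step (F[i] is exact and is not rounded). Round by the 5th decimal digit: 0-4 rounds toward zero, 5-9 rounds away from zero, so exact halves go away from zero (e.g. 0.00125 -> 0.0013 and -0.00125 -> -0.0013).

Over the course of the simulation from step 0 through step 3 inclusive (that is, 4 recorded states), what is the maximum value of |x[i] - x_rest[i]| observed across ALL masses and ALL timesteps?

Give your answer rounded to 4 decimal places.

Step 0: x=[5.0000 10.0000] v=[0.0000 -2.0000]
Step 1: x=[5.0000 9.6000] v=[0.0000 -2.0000]
Step 2: x=[4.9920 9.2160] v=[-0.0400 -1.9200]
Step 3: x=[4.9686 8.8630] v=[-0.1168 -1.7648]
Max displacement = 1.1370

Answer: 1.1370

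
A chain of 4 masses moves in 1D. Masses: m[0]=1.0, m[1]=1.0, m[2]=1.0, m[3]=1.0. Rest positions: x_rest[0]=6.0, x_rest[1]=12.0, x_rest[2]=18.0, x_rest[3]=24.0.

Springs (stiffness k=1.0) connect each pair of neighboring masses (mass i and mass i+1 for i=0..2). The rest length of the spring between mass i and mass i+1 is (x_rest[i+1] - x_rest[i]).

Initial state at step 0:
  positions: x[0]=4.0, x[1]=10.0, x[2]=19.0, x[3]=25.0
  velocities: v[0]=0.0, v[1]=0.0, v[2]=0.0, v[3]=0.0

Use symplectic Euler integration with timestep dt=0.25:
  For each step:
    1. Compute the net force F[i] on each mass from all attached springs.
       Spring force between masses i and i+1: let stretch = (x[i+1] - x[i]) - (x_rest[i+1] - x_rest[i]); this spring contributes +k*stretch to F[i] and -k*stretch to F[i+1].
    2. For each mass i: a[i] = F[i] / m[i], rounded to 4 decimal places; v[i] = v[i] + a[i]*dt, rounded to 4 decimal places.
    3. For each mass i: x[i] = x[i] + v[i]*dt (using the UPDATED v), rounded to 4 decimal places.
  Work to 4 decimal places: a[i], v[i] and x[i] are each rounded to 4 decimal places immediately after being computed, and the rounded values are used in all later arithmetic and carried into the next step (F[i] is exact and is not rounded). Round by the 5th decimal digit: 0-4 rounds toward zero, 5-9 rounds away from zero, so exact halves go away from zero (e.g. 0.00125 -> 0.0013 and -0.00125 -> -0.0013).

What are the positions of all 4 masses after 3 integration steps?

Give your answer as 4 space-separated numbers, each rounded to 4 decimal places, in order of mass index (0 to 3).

Step 0: x=[4.0000 10.0000 19.0000 25.0000] v=[0.0000 0.0000 0.0000 0.0000]
Step 1: x=[4.0000 10.1875 18.8125 25.0000] v=[0.0000 0.7500 -0.7500 0.0000]
Step 2: x=[4.0117 10.5274 18.4727 24.9883] v=[0.0469 1.3594 -1.3594 -0.0469]
Step 3: x=[4.0557 10.9566 18.0435 24.9444] v=[0.1758 1.7168 -1.7168 -0.1758]

Answer: 4.0557 10.9566 18.0435 24.9444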